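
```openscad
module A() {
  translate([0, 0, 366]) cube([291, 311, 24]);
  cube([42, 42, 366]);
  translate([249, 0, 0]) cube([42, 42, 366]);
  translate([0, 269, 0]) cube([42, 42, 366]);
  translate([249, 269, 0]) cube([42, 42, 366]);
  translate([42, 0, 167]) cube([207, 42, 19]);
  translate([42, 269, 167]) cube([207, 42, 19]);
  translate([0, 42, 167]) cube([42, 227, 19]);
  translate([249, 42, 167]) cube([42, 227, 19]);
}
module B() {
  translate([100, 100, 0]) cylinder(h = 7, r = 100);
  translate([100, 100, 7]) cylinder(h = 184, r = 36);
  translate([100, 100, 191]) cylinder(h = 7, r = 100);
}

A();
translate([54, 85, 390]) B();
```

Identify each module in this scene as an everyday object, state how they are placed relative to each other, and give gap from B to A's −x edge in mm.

The spool's min-x is at 54; the stool's min-x is 0; gap = 54 mm.

A is a stool. B is a spool. The spool is on top of the stool. The gap from the spool to the stool's −x edge is 54 mm.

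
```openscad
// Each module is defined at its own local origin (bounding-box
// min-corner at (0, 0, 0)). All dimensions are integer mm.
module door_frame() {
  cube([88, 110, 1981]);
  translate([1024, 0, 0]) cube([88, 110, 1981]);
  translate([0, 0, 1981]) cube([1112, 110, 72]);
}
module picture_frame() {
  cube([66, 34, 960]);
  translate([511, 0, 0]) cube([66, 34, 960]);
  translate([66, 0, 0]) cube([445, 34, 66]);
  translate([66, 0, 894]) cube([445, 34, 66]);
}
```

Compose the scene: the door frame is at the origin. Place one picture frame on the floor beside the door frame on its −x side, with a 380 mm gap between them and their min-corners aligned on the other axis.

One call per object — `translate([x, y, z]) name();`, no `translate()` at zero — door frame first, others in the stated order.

door_frame();
translate([-957, 0, 0]) picture_frame();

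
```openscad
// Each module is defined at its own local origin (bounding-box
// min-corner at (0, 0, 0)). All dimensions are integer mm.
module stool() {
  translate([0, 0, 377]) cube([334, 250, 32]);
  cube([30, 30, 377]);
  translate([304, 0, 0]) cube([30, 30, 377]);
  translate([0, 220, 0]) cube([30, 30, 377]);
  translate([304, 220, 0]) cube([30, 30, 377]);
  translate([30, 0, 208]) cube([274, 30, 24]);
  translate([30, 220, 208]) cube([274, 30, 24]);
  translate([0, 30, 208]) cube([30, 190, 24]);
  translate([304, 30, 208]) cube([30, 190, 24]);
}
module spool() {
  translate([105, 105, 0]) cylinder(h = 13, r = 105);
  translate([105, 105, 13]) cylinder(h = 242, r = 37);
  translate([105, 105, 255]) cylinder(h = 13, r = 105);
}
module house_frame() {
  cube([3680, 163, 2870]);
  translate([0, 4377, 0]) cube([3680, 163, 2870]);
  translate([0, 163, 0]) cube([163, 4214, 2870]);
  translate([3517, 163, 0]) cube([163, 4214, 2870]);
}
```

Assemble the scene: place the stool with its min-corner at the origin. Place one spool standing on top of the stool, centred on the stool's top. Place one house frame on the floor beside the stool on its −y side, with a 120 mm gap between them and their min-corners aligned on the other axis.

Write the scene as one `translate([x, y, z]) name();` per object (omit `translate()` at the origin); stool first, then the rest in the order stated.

stool();
translate([62, 20, 409]) spool();
translate([0, -4660, 0]) house_frame();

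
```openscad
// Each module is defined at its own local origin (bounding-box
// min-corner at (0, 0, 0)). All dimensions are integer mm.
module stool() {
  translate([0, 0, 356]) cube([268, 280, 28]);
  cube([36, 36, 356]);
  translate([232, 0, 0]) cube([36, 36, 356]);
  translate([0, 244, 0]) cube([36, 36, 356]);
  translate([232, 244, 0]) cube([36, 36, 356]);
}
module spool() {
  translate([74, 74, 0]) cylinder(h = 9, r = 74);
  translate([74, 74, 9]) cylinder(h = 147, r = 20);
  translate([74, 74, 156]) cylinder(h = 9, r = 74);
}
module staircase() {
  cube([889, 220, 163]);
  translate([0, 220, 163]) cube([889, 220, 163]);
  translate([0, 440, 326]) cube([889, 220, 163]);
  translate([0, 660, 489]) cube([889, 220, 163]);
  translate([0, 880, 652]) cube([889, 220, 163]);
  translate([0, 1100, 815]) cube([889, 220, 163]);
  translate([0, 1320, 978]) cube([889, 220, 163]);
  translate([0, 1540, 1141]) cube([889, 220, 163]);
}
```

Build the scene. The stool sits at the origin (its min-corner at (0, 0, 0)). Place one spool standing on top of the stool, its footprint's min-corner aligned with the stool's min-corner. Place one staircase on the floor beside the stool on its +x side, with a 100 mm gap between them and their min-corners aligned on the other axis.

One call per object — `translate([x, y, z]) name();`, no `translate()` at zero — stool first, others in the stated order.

stool();
translate([0, 0, 384]) spool();
translate([368, 0, 0]) staircase();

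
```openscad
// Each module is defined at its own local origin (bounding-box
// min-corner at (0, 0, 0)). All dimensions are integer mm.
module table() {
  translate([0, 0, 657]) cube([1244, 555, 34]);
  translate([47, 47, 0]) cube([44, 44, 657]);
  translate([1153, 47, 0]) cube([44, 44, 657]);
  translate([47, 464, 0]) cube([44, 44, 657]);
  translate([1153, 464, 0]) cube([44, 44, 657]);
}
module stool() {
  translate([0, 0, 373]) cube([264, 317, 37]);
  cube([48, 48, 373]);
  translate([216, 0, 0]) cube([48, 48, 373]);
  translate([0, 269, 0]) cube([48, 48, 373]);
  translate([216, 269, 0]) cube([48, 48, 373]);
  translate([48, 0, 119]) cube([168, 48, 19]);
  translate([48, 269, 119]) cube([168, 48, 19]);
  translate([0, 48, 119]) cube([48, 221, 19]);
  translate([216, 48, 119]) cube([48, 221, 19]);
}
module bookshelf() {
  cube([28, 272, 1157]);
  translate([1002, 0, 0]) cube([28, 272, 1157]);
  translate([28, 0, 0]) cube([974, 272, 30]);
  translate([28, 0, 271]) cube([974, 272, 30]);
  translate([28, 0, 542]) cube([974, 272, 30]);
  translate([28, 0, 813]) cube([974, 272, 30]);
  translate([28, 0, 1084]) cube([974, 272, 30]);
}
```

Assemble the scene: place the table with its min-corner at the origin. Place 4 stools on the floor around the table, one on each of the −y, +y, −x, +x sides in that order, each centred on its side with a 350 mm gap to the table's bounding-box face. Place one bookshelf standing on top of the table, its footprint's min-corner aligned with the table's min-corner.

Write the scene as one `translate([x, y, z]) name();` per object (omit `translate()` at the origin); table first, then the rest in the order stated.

table();
translate([490, -667, 0]) stool();
translate([490, 905, 0]) stool();
translate([-614, 119, 0]) stool();
translate([1594, 119, 0]) stool();
translate([0, 0, 691]) bookshelf();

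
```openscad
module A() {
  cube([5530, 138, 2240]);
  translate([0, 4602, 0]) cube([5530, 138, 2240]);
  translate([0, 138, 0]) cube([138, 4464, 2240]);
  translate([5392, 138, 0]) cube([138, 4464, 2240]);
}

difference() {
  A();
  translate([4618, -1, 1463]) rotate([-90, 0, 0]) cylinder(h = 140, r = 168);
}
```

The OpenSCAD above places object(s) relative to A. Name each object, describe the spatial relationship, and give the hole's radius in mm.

A is a house frame. The house frame has a circular hole through its front wall. The hole's radius is 168 mm.

The subtracted cylinder has r = 168 mm.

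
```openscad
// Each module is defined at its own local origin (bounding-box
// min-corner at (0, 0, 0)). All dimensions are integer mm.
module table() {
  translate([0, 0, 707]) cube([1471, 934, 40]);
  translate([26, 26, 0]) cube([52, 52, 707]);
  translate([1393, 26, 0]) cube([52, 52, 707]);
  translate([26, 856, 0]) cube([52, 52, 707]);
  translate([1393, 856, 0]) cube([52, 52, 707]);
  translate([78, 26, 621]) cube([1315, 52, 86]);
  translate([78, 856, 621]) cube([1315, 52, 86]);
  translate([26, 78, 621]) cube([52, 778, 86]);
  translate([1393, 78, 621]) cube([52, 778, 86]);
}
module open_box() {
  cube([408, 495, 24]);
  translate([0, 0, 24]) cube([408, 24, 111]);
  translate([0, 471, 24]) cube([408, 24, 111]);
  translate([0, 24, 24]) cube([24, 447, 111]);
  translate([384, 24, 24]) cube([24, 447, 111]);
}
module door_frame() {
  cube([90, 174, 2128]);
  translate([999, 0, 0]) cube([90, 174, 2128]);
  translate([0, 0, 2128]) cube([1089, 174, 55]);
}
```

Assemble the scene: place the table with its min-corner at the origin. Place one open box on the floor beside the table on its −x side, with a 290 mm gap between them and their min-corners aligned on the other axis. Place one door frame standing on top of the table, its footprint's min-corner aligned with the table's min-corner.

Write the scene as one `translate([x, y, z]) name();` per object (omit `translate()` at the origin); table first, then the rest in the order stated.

table();
translate([-698, 0, 0]) open_box();
translate([0, 0, 747]) door_frame();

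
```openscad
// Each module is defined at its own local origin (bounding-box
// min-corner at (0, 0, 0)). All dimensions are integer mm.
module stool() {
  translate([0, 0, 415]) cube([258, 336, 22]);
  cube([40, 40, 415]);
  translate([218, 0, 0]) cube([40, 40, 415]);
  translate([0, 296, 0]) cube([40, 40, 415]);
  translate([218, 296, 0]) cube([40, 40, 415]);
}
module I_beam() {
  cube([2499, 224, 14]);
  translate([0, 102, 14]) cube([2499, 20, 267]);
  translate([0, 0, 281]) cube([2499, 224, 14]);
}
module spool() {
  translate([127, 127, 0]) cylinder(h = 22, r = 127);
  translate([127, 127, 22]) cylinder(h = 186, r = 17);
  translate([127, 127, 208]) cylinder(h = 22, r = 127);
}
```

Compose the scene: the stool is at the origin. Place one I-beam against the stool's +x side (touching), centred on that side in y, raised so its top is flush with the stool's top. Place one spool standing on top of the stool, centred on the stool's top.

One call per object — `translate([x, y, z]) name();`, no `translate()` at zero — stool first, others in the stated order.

stool();
translate([258, 56, 142]) I_beam();
translate([2, 41, 437]) spool();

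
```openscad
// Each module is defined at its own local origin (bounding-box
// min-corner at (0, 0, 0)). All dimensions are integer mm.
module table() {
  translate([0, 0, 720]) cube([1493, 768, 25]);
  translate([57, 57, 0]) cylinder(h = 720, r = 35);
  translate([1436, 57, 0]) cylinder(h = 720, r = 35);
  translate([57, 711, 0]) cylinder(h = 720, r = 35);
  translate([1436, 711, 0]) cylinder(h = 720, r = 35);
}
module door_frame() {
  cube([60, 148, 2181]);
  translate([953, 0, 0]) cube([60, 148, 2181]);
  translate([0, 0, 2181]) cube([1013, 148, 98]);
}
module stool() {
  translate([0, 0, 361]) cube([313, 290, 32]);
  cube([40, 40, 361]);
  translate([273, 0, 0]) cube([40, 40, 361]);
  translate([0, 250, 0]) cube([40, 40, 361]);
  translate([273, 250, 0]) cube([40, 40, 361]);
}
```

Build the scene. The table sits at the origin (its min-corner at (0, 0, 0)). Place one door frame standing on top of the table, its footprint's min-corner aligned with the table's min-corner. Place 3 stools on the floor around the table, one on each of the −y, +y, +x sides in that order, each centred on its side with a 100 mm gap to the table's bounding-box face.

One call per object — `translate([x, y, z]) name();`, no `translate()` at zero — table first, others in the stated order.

table();
translate([0, 0, 745]) door_frame();
translate([590, -390, 0]) stool();
translate([590, 868, 0]) stool();
translate([1593, 239, 0]) stool();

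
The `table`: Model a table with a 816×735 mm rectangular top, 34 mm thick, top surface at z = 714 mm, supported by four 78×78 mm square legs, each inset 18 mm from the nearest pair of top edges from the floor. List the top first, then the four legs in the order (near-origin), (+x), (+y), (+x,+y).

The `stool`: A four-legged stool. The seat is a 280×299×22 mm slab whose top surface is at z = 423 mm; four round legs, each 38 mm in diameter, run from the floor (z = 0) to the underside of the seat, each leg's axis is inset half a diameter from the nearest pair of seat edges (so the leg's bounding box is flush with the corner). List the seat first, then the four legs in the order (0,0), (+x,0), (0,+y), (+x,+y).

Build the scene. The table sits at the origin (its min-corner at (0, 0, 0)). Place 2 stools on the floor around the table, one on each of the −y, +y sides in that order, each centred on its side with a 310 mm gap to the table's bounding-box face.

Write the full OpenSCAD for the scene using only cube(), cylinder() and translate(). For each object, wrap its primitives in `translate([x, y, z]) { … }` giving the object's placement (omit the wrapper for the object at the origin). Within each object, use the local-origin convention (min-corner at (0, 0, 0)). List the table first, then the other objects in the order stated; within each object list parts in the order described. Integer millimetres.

translate([0, 0, 680]) cube([816, 735, 34]);
translate([18, 18, 0]) cube([78, 78, 680]);
translate([720, 18, 0]) cube([78, 78, 680]);
translate([18, 639, 0]) cube([78, 78, 680]);
translate([720, 639, 0]) cube([78, 78, 680]);
translate([268, -609, 0]) {
  translate([0, 0, 401]) cube([280, 299, 22]);
  translate([19, 19, 0]) cylinder(h = 401, r = 19);
  translate([261, 19, 0]) cylinder(h = 401, r = 19);
  translate([19, 280, 0]) cylinder(h = 401, r = 19);
  translate([261, 280, 0]) cylinder(h = 401, r = 19);
}
translate([268, 1045, 0]) {
  translate([0, 0, 401]) cube([280, 299, 22]);
  translate([19, 19, 0]) cylinder(h = 401, r = 19);
  translate([261, 19, 0]) cylinder(h = 401, r = 19);
  translate([19, 280, 0]) cylinder(h = 401, r = 19);
  translate([261, 280, 0]) cylinder(h = 401, r = 19);
}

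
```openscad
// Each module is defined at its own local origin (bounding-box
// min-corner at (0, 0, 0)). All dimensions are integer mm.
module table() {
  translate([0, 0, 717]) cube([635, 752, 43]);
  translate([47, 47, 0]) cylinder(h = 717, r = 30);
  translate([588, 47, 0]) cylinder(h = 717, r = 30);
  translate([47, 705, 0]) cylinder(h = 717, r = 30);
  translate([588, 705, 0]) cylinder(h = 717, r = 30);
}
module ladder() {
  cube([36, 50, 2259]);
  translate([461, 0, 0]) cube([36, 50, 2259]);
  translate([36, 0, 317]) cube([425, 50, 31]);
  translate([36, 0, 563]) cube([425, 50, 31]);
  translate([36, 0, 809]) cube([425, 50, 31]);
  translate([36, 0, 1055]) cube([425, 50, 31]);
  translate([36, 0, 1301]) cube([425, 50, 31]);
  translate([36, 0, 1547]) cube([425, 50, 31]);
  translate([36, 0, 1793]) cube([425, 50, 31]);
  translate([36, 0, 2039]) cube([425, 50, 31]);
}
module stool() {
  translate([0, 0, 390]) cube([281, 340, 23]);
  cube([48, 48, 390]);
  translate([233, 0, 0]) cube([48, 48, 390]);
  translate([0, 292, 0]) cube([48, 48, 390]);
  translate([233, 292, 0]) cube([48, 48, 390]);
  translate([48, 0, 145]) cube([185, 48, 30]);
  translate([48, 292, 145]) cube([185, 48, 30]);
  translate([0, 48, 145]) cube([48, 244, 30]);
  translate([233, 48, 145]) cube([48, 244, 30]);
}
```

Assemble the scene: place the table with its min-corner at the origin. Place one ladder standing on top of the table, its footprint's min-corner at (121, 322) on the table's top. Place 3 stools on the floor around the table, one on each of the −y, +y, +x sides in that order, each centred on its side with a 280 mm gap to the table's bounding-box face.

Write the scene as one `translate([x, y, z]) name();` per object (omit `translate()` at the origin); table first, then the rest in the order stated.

table();
translate([121, 322, 760]) ladder();
translate([177, -620, 0]) stool();
translate([177, 1032, 0]) stool();
translate([915, 206, 0]) stool();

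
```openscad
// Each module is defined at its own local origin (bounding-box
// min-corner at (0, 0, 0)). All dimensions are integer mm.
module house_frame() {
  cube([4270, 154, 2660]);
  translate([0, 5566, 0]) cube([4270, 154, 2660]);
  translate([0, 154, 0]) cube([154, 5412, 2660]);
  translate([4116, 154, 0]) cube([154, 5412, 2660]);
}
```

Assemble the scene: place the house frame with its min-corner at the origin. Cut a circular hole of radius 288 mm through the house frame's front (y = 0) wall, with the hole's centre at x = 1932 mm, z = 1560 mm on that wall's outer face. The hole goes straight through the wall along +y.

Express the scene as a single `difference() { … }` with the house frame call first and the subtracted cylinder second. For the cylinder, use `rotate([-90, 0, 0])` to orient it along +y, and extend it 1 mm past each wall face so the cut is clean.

difference() {
  house_frame();
  translate([1932, -1, 1560]) rotate([-90, 0, 0]) cylinder(h = 156, r = 288);
}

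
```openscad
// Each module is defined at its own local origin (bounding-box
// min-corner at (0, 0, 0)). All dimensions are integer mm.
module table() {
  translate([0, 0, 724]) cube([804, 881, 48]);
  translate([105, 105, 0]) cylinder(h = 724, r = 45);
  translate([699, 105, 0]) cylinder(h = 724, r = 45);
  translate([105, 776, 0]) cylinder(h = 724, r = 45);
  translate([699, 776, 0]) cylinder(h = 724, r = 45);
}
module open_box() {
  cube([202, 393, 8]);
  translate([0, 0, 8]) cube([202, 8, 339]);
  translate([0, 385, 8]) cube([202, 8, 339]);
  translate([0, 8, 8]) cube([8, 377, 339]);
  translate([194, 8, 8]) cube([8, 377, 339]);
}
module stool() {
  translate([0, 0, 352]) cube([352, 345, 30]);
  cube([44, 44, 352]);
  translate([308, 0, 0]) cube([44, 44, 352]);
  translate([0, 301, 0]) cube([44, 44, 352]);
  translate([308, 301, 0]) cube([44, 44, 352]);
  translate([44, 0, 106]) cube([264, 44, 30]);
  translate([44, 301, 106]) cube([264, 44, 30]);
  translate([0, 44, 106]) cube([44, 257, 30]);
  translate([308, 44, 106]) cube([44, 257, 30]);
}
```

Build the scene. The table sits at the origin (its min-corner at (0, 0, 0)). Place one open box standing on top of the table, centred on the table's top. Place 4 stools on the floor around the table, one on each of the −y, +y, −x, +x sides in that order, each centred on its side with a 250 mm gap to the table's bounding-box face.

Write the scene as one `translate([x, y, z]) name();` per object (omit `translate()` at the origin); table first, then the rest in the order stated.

table();
translate([301, 244, 772]) open_box();
translate([226, -595, 0]) stool();
translate([226, 1131, 0]) stool();
translate([-602, 268, 0]) stool();
translate([1054, 268, 0]) stool();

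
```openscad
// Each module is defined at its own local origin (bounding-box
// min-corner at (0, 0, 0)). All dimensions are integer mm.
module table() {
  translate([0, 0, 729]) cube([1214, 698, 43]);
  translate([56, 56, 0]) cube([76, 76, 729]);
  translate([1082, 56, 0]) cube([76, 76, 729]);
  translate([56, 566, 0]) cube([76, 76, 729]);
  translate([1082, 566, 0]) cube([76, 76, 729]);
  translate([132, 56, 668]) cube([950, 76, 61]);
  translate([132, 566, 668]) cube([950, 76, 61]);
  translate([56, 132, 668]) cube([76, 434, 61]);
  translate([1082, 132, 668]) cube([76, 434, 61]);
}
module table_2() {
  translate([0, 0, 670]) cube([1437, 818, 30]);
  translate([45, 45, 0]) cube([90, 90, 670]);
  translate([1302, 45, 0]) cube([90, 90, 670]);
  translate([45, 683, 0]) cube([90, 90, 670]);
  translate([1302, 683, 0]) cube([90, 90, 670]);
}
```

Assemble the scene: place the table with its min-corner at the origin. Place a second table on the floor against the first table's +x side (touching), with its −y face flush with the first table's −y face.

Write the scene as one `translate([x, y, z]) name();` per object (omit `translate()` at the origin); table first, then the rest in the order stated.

table();
translate([1214, 0, 0]) table_2();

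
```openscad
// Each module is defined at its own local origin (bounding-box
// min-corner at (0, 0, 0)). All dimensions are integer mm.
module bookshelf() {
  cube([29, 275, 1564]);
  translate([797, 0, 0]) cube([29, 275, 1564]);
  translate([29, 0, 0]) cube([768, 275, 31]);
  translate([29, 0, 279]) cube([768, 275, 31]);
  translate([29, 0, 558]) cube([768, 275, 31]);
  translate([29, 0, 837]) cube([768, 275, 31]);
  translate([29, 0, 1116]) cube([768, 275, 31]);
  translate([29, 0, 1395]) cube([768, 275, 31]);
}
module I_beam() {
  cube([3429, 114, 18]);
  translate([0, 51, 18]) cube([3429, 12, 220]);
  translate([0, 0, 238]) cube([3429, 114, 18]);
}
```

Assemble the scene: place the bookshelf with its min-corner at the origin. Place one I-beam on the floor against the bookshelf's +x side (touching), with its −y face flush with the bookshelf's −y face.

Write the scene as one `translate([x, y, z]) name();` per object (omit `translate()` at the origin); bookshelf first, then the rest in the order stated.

bookshelf();
translate([826, 0, 0]) I_beam();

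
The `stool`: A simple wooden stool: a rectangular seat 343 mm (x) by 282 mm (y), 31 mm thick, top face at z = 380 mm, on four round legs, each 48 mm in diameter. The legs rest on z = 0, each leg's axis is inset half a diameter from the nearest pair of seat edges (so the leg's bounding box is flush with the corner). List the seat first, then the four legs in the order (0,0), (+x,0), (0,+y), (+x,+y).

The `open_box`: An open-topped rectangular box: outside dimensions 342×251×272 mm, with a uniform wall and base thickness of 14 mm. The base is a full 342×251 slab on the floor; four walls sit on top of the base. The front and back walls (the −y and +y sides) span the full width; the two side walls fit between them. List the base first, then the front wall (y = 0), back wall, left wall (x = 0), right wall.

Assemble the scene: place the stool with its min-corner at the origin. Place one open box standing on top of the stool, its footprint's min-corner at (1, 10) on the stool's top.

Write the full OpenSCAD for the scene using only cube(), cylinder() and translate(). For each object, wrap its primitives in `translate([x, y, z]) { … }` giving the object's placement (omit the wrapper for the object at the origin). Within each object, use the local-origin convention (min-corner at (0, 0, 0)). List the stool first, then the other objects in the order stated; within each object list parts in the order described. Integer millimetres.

translate([0, 0, 349]) cube([343, 282, 31]);
translate([24, 24, 0]) cylinder(h = 349, r = 24);
translate([319, 24, 0]) cylinder(h = 349, r = 24);
translate([24, 258, 0]) cylinder(h = 349, r = 24);
translate([319, 258, 0]) cylinder(h = 349, r = 24);
translate([1, 10, 380]) {
  cube([342, 251, 14]);
  translate([0, 0, 14]) cube([342, 14, 258]);
  translate([0, 237, 14]) cube([342, 14, 258]);
  translate([0, 14, 14]) cube([14, 223, 258]);
  translate([328, 14, 14]) cube([14, 223, 258]);
}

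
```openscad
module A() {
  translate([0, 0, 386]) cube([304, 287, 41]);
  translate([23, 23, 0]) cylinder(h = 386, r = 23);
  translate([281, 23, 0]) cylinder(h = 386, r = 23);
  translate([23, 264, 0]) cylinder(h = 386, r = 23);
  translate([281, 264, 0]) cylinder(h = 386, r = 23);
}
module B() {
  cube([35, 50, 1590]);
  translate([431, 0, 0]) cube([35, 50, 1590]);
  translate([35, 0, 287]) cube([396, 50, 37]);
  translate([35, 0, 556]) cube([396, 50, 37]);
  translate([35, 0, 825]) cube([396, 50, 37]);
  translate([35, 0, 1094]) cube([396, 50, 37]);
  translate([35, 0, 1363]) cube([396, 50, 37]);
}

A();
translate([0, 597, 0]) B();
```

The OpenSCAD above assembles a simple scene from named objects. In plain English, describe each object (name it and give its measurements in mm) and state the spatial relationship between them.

A is a four-legged stool. The seat is a 304×287×41 mm slab whose top surface is at z = 427 mm; four round legs, each 46 mm in diameter, run from the floor (z = 0) to the underside of the seat, each leg's axis is inset half a diameter from the nearest pair of seat edges (so the leg's bounding box is flush with the corner).

B is a wooden ladder with two side rails of 35×50 mm section and 1590 mm height, set 466 mm apart overall. Between them run 5 rectangular rungs (50 mm deep, 37 mm thick), front faces flush with the rails' −y face. The bottom of the first rung is 287 mm above the floor and each subsequent rung is 269 mm higher than the one below.

The ladder is on the floor beside the stool on its +y side.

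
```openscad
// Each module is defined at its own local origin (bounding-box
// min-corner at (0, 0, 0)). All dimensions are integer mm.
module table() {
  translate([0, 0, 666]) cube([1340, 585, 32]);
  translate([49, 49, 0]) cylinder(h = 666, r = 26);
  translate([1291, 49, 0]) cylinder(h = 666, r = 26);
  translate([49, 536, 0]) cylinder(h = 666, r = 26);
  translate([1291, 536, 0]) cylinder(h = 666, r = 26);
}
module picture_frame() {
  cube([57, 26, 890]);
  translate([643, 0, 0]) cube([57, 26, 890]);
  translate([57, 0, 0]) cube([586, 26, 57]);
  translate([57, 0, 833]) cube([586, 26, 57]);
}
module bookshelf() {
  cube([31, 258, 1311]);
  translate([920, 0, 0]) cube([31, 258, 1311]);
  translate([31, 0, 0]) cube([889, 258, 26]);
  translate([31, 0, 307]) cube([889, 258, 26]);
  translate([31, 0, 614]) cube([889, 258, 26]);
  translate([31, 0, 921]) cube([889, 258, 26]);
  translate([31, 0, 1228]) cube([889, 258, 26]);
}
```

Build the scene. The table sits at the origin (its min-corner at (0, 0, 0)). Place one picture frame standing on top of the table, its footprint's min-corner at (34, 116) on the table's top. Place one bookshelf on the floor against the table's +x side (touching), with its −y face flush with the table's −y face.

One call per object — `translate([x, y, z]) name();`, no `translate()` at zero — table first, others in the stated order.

table();
translate([34, 116, 698]) picture_frame();
translate([1340, 0, 0]) bookshelf();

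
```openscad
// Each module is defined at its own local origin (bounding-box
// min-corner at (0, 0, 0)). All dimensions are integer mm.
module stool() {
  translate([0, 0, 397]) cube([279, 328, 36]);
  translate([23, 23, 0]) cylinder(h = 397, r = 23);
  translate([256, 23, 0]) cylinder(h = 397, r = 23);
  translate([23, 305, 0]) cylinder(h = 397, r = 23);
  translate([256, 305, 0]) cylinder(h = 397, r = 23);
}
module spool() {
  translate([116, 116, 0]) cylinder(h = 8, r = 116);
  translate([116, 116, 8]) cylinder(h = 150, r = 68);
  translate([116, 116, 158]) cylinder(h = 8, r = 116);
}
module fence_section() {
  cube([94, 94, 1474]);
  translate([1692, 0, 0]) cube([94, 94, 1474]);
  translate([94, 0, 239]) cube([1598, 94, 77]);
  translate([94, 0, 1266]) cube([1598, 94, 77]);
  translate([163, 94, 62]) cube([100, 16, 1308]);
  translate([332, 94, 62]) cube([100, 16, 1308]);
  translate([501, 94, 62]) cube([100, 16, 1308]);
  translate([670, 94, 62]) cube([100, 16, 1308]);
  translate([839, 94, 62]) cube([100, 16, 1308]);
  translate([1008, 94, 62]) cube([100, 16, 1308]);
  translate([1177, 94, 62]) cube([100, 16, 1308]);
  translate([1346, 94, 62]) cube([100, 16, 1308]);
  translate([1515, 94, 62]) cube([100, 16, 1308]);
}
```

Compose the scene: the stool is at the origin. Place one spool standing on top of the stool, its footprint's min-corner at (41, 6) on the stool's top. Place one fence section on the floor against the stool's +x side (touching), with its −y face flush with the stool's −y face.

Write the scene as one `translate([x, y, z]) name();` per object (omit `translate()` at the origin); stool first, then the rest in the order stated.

stool();
translate([41, 6, 433]) spool();
translate([279, 0, 0]) fence_section();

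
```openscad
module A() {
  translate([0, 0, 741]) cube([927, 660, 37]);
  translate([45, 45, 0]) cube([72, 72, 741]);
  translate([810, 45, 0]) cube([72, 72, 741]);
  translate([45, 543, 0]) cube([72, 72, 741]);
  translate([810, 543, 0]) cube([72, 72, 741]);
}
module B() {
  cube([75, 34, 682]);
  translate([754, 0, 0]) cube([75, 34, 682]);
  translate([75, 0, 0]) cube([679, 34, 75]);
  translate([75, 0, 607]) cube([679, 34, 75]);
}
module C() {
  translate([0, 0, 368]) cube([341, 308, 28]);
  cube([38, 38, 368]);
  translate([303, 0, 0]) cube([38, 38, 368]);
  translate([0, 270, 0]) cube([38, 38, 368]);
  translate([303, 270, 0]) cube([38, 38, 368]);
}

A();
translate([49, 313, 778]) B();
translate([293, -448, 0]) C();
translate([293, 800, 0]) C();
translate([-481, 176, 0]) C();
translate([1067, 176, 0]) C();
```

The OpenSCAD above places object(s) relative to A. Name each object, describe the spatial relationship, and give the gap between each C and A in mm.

A is a table. B is a picture frame. C is a stool. The picture frame is on top of the table, centred. Four stools sit around the table at the −y, +y, −x, +x sides. The gap between each stool and the table is 140 mm.

Each stool's nearest face is 140 mm from the table's bounding box.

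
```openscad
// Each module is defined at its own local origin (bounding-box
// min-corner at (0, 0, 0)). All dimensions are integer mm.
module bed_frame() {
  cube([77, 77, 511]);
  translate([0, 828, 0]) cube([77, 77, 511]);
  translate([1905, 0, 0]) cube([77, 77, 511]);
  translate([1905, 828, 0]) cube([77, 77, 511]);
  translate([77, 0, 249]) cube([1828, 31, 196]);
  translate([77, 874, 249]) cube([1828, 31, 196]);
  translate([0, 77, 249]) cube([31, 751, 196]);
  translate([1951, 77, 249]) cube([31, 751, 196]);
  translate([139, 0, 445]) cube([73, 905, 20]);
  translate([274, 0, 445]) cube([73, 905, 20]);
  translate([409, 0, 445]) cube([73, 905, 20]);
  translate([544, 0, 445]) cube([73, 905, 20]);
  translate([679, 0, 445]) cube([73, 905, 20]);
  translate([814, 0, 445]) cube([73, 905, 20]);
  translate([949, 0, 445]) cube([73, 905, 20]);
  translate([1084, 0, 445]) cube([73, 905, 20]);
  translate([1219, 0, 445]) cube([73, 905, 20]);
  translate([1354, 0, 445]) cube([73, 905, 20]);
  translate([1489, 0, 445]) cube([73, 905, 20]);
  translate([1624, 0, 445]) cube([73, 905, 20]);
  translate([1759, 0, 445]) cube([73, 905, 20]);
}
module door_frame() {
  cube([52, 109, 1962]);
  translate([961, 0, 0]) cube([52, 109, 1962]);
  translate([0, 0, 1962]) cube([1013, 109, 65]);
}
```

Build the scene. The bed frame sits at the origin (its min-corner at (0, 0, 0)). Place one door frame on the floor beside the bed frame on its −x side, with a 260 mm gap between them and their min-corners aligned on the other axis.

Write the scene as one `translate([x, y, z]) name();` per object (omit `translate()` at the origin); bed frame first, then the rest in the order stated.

bed_frame();
translate([-1273, 0, 0]) door_frame();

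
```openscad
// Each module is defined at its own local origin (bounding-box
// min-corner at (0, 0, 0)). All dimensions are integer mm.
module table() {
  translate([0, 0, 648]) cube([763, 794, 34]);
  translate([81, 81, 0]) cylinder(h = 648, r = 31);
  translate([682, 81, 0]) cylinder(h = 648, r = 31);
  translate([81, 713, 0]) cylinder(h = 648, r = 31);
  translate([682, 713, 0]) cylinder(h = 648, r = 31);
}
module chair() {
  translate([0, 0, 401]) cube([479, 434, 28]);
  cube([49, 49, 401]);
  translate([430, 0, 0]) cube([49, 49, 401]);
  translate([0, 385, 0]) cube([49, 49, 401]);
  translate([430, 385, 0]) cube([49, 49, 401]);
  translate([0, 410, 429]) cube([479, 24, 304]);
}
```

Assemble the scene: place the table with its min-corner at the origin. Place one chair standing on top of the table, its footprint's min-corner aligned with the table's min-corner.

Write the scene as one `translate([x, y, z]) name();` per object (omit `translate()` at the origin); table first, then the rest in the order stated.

table();
translate([0, 0, 682]) chair();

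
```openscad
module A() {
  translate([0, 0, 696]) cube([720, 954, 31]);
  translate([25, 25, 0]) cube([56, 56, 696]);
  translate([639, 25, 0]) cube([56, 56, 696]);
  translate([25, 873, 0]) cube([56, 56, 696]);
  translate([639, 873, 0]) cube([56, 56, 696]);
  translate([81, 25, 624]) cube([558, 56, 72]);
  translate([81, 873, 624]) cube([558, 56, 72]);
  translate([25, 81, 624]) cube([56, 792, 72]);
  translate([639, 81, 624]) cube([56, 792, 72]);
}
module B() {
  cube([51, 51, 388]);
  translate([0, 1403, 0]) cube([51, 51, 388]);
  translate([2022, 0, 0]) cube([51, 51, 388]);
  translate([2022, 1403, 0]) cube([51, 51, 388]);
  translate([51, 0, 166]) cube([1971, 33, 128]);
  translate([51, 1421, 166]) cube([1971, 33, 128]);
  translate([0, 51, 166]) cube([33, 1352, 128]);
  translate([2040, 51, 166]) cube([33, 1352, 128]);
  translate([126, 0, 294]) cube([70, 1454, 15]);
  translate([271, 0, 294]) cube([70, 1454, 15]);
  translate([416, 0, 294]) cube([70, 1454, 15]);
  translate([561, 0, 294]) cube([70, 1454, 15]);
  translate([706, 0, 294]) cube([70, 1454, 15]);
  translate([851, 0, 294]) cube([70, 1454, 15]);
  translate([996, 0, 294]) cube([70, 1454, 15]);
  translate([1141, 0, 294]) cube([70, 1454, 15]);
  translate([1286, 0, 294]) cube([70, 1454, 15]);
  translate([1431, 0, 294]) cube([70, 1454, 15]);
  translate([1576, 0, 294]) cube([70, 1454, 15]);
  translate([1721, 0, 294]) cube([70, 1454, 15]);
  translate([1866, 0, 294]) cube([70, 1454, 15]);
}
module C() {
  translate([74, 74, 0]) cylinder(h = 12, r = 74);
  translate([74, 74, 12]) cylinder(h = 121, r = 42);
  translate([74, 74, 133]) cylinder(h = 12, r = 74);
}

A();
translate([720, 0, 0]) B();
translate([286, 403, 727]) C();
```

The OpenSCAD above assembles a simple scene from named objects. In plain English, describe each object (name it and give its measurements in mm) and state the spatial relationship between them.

A is a table with a 720×954 mm rectangular top, 31 mm thick, top surface at z = 727 mm, supported by four 56×56 mm square legs, each inset 25 mm from the nearest pair of top edges, running from the floor. Four apron rails, 56 mm thick and 72 mm tall, run between adjacent legs with their top edges flush with the underside of the top and their outer faces flush with the legs' outer faces.

B is a bed frame 2073 mm long (x) by 1454 mm wide (y). Four 51×51 mm corner posts, 388 mm tall, at the corners of the footprint. Four rails of 33 mm thickness and 128 mm height run between adjacent posts with their undersides at z = 166 mm, their outer faces flush with the outside of the frame (the two x-running rails run between the posts' inner faces; the two y-running rails run between the posts' inner faces). 13 slats, each 70 mm wide (x) and 15 mm thick, lie across the top of the two x-running rails, running the full 1454 mm width of the frame in y; the slats are evenly spaced along x between the inner faces of the end posts with equal gaps (rounded down to the nearest mm) at the −x end and between each pair — any rounding remainder accumulates at the +x end.

C is a spool: two coaxial disc flanges of radius 74 mm and thickness 12 mm, joined by a core cylinder of radius 42 mm and height 121 mm. The lower flange rests on z = 0 and the three cylinders share a vertical axis.

The bed frame is against the table's +x side, with their −y faces flush. The spool is on top of the table, centred.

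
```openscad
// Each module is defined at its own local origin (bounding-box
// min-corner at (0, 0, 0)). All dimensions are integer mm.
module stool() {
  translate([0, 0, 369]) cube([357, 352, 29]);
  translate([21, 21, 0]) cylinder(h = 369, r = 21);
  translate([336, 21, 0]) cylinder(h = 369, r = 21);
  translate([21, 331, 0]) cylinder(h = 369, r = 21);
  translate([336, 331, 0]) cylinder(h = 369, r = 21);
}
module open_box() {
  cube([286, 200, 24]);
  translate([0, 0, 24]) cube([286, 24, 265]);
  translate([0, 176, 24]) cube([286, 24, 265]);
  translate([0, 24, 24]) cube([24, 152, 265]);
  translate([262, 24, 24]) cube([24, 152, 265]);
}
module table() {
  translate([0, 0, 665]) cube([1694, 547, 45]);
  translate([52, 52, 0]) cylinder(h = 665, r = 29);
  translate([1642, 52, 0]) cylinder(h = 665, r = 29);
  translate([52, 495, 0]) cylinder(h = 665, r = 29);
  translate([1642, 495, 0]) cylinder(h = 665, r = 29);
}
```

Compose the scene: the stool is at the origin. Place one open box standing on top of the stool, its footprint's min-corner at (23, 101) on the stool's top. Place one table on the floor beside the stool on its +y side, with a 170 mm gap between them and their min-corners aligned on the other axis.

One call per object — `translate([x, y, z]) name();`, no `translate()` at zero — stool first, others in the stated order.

stool();
translate([23, 101, 398]) open_box();
translate([0, 522, 0]) table();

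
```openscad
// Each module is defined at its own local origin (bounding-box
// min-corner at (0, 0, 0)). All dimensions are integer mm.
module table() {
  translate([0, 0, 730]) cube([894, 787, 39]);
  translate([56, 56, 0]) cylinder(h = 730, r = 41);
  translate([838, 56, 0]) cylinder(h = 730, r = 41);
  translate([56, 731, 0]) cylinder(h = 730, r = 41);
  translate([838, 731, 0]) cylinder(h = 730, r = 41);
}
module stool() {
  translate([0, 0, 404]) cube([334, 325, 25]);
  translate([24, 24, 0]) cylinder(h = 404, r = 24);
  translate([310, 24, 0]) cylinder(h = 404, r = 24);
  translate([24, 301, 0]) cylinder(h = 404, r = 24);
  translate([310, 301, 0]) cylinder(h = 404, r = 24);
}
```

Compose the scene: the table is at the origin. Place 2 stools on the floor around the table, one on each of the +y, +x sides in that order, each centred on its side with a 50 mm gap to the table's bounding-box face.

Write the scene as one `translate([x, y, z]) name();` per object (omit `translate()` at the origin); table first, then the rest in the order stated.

table();
translate([280, 837, 0]) stool();
translate([944, 231, 0]) stool();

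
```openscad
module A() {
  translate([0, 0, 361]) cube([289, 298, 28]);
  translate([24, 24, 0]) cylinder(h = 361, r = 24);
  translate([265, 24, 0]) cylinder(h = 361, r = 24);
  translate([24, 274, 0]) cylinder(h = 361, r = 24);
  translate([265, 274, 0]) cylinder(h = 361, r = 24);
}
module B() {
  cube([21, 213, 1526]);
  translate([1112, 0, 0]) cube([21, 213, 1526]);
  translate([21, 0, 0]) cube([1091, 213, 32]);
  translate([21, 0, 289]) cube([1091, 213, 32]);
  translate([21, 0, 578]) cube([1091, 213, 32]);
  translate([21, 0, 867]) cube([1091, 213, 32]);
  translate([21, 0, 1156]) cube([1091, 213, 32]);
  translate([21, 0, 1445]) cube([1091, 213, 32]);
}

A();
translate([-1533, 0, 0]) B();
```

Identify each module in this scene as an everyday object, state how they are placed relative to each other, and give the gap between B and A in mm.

The bookshelf's nearest face is 400 mm from the stool's −x face.

A is a stool. B is a bookshelf. The bookshelf is on the floor beside the stool on its −x side. The gap between the bookshelf and the stool is 400 mm.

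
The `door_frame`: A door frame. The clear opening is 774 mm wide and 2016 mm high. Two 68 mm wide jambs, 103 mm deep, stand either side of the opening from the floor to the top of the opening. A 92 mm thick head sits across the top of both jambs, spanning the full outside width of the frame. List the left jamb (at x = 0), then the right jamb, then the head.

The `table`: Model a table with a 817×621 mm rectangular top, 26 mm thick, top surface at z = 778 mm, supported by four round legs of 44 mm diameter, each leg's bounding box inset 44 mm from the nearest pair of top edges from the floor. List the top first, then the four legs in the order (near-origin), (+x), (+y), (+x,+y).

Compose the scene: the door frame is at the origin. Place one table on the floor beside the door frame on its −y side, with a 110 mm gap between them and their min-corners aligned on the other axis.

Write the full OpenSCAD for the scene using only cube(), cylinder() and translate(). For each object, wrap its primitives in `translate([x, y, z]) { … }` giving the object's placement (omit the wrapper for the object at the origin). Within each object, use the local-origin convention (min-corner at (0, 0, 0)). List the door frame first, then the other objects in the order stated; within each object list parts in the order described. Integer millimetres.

cube([68, 103, 2016]);
translate([842, 0, 0]) cube([68, 103, 2016]);
translate([0, 0, 2016]) cube([910, 103, 92]);
translate([0, -731, 0]) {
  translate([0, 0, 752]) cube([817, 621, 26]);
  translate([66, 66, 0]) cylinder(h = 752, r = 22);
  translate([751, 66, 0]) cylinder(h = 752, r = 22);
  translate([66, 555, 0]) cylinder(h = 752, r = 22);
  translate([751, 555, 0]) cylinder(h = 752, r = 22);
}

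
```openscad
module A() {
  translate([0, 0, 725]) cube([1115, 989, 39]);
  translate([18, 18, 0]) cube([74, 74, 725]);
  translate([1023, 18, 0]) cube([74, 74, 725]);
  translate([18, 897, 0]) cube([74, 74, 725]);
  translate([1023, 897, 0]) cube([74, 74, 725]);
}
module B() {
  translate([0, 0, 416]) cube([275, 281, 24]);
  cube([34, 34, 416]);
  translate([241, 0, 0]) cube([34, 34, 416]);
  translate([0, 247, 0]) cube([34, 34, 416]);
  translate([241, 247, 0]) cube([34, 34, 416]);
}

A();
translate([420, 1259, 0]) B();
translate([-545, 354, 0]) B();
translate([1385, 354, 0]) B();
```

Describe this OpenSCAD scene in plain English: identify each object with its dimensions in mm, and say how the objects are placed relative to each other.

A is a rectangular dining table. The top is 1115×989×39 mm with its upper surface at z = 764 mm. It stands on four 74×74 mm square legs, each inset 18 mm from the nearest pair of top edges, running from the floor to the underside of the top.

B is a four-legged stool. The seat is 275×281 mm, 24 mm thick, top at z = 440 mm. It stands on four square legs, each 34×34 mm in cross-section, from z = 0 to the seat underside, each flush with a corner of the seat.

Three stools sit around the table at the +y, −x, +x sides.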